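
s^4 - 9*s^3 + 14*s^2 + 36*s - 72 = (s - 6)*(s - 3)*(s - 2)*(s + 2)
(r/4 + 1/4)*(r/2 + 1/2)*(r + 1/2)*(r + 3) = r^4/8 + 11*r^3/16 + 19*r^2/16 + 13*r/16 + 3/16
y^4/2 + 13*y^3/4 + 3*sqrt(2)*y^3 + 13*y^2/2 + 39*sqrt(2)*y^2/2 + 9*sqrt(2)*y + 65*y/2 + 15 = (y/2 + sqrt(2)/2)*(y + 1/2)*(y + 6)*(y + 5*sqrt(2))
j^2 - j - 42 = (j - 7)*(j + 6)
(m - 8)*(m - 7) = m^2 - 15*m + 56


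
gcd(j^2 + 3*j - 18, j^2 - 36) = j + 6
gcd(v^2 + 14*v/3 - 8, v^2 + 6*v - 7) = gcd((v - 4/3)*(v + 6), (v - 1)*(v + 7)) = 1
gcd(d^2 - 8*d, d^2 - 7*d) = d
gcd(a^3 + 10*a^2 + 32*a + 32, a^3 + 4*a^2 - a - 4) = a + 4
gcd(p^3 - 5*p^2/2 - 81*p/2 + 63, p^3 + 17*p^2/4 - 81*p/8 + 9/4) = p^2 + 9*p/2 - 9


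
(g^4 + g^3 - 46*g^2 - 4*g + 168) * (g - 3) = g^5 - 2*g^4 - 49*g^3 + 134*g^2 + 180*g - 504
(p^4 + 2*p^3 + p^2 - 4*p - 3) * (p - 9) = p^5 - 7*p^4 - 17*p^3 - 13*p^2 + 33*p + 27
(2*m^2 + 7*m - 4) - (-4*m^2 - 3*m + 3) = 6*m^2 + 10*m - 7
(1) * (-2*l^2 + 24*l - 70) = -2*l^2 + 24*l - 70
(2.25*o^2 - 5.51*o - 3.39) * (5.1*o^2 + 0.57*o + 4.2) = 11.475*o^4 - 26.8185*o^3 - 10.9797*o^2 - 25.0743*o - 14.238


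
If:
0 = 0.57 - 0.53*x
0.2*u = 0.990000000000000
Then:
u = 4.95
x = 1.08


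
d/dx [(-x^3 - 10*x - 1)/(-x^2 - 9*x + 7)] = (x^4 + 18*x^3 - 31*x^2 - 2*x - 79)/(x^4 + 18*x^3 + 67*x^2 - 126*x + 49)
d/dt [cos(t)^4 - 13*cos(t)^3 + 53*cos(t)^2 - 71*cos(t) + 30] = (-4*cos(t)^3 + 39*cos(t)^2 - 106*cos(t) + 71)*sin(t)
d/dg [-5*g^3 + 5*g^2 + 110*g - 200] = -15*g^2 + 10*g + 110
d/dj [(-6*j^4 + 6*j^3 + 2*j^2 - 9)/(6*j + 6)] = (-18*j^4 - 12*j^3 + 20*j^2 + 4*j + 9)/(6*(j^2 + 2*j + 1))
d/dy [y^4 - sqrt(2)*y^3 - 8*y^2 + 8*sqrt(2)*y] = 4*y^3 - 3*sqrt(2)*y^2 - 16*y + 8*sqrt(2)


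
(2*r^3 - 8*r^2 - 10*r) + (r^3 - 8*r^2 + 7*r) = 3*r^3 - 16*r^2 - 3*r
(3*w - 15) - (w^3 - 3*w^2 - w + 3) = -w^3 + 3*w^2 + 4*w - 18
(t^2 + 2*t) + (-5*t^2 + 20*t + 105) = -4*t^2 + 22*t + 105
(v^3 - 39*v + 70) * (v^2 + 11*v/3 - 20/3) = v^5 + 11*v^4/3 - 137*v^3/3 - 73*v^2 + 1550*v/3 - 1400/3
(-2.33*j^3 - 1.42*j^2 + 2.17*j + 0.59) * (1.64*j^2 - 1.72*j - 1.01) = -3.8212*j^5 + 1.6788*j^4 + 8.3545*j^3 - 1.3306*j^2 - 3.2065*j - 0.5959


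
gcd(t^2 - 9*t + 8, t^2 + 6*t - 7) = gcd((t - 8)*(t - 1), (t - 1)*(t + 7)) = t - 1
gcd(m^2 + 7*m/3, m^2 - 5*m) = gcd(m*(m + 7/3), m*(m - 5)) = m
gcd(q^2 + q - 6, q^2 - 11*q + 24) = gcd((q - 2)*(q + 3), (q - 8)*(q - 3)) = 1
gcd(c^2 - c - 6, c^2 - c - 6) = c^2 - c - 6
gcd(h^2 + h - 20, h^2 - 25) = h + 5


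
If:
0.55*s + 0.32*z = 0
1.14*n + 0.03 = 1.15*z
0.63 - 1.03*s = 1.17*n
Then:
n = 1.12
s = -0.66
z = 1.14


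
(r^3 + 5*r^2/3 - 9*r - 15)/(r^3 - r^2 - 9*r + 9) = (r + 5/3)/(r - 1)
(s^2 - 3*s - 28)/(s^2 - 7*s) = (s + 4)/s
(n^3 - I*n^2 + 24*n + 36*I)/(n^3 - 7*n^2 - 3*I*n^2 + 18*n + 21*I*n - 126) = (n + 2*I)/(n - 7)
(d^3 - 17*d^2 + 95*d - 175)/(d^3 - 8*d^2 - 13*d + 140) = (d - 5)/(d + 4)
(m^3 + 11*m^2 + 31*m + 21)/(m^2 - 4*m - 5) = (m^2 + 10*m + 21)/(m - 5)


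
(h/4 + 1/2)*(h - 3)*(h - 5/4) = h^3/4 - 9*h^2/16 - 19*h/16 + 15/8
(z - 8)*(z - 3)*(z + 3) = z^3 - 8*z^2 - 9*z + 72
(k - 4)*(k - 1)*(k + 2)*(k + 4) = k^4 + k^3 - 18*k^2 - 16*k + 32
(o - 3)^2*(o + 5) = o^3 - o^2 - 21*o + 45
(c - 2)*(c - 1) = c^2 - 3*c + 2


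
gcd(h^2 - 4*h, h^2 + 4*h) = h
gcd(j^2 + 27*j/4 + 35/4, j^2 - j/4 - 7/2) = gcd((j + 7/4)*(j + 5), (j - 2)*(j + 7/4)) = j + 7/4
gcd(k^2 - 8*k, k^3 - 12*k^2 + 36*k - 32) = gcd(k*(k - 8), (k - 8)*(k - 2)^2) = k - 8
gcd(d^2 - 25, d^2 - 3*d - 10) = d - 5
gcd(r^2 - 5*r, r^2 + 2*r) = r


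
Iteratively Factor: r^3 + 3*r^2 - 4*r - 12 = (r - 2)*(r^2 + 5*r + 6) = (r - 2)*(r + 2)*(r + 3)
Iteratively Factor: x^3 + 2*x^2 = (x + 2)*(x^2) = x*(x + 2)*(x)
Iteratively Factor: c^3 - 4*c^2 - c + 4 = (c - 1)*(c^2 - 3*c - 4) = (c - 4)*(c - 1)*(c + 1)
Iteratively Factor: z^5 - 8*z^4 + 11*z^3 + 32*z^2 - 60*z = (z - 2)*(z^4 - 6*z^3 - z^2 + 30*z) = z*(z - 2)*(z^3 - 6*z^2 - z + 30) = z*(z - 3)*(z - 2)*(z^2 - 3*z - 10) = z*(z - 5)*(z - 3)*(z - 2)*(z + 2)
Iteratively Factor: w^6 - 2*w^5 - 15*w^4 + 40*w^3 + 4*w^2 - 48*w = (w - 2)*(w^5 - 15*w^3 + 10*w^2 + 24*w) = (w - 2)*(w + 4)*(w^4 - 4*w^3 + w^2 + 6*w) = (w - 2)*(w + 1)*(w + 4)*(w^3 - 5*w^2 + 6*w) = (w - 2)^2*(w + 1)*(w + 4)*(w^2 - 3*w) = w*(w - 2)^2*(w + 1)*(w + 4)*(w - 3)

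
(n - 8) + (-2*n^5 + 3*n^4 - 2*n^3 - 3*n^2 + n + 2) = -2*n^5 + 3*n^4 - 2*n^3 - 3*n^2 + 2*n - 6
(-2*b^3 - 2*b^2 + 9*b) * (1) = -2*b^3 - 2*b^2 + 9*b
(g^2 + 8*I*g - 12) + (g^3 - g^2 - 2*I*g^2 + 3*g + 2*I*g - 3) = g^3 - 2*I*g^2 + 3*g + 10*I*g - 15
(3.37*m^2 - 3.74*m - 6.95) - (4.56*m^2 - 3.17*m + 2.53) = -1.19*m^2 - 0.57*m - 9.48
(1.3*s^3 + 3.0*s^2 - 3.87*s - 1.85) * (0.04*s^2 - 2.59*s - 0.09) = 0.052*s^5 - 3.247*s^4 - 8.0418*s^3 + 9.6793*s^2 + 5.1398*s + 0.1665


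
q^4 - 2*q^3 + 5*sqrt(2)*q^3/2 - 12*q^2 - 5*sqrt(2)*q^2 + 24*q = q*(q - 2)*(q - 3*sqrt(2)/2)*(q + 4*sqrt(2))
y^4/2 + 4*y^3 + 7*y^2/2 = y^2*(y/2 + 1/2)*(y + 7)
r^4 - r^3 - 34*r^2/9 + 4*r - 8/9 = (r - 2)*(r - 2/3)*(r - 1/3)*(r + 2)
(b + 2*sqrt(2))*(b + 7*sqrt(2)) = b^2 + 9*sqrt(2)*b + 28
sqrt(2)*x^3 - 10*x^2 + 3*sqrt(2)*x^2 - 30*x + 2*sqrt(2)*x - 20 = (x + 2)*(x - 5*sqrt(2))*(sqrt(2)*x + sqrt(2))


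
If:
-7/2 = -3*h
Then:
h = 7/6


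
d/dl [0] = 0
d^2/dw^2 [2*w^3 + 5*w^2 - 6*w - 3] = 12*w + 10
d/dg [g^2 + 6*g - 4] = 2*g + 6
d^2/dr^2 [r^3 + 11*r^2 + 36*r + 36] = 6*r + 22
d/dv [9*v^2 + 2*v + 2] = 18*v + 2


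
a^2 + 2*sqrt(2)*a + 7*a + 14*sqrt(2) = (a + 7)*(a + 2*sqrt(2))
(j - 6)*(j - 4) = j^2 - 10*j + 24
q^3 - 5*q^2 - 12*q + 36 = (q - 6)*(q - 2)*(q + 3)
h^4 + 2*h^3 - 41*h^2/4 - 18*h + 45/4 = (h - 3)*(h - 1/2)*(h + 5/2)*(h + 3)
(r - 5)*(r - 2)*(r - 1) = r^3 - 8*r^2 + 17*r - 10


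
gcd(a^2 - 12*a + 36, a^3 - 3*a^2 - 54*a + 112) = 1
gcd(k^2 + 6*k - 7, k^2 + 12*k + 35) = k + 7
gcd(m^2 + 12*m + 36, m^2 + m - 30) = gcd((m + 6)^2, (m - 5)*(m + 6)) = m + 6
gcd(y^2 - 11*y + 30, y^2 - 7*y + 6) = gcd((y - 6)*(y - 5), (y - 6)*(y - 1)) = y - 6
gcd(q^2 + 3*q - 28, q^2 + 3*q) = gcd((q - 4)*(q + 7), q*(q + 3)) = 1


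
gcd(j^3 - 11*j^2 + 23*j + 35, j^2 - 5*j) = j - 5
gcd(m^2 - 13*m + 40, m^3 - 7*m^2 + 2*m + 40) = m - 5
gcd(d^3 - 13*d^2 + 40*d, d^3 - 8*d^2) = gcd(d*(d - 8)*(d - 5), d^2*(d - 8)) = d^2 - 8*d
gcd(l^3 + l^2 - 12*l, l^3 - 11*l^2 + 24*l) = l^2 - 3*l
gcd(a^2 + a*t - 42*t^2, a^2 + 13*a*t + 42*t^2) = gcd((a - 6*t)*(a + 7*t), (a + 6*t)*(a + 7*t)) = a + 7*t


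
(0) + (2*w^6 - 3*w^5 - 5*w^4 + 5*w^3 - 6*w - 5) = 2*w^6 - 3*w^5 - 5*w^4 + 5*w^3 - 6*w - 5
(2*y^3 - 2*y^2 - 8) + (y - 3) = 2*y^3 - 2*y^2 + y - 11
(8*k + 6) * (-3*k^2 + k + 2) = -24*k^3 - 10*k^2 + 22*k + 12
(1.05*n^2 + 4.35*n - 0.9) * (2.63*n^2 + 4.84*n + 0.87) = 2.7615*n^4 + 16.5225*n^3 + 19.6005*n^2 - 0.5715*n - 0.783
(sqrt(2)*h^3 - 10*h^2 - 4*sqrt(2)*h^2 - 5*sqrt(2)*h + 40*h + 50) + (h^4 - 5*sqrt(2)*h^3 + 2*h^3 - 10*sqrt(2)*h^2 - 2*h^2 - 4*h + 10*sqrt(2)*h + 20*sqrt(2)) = h^4 - 4*sqrt(2)*h^3 + 2*h^3 - 14*sqrt(2)*h^2 - 12*h^2 + 5*sqrt(2)*h + 36*h + 20*sqrt(2) + 50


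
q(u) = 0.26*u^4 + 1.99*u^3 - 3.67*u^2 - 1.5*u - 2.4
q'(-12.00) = -850.86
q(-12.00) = 1439.76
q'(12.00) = 2567.22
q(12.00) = 8281.20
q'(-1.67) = 22.56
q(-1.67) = -17.38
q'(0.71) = -3.33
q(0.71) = -4.54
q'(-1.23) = 14.62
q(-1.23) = -9.22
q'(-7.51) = -50.18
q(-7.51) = -213.96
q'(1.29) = 1.20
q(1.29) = -5.45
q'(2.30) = 25.85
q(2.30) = 6.22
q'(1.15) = -0.46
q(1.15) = -5.50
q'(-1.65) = 22.19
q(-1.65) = -16.93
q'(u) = 1.04*u^3 + 5.97*u^2 - 7.34*u - 1.5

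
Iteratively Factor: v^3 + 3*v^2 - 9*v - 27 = (v - 3)*(v^2 + 6*v + 9) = (v - 3)*(v + 3)*(v + 3)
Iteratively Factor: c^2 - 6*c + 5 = (c - 5)*(c - 1)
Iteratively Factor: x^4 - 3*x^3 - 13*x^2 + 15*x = (x)*(x^3 - 3*x^2 - 13*x + 15) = x*(x - 5)*(x^2 + 2*x - 3) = x*(x - 5)*(x + 3)*(x - 1)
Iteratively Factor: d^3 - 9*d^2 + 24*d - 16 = (d - 4)*(d^2 - 5*d + 4) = (d - 4)*(d - 1)*(d - 4)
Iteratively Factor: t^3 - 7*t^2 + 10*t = (t)*(t^2 - 7*t + 10) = t*(t - 5)*(t - 2)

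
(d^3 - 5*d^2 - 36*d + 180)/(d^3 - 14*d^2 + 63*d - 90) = (d + 6)/(d - 3)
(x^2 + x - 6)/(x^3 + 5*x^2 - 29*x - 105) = (x - 2)/(x^2 + 2*x - 35)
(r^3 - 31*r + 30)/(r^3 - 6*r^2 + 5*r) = (r + 6)/r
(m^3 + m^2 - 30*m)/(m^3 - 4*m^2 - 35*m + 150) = m/(m - 5)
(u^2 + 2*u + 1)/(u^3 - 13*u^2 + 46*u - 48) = (u^2 + 2*u + 1)/(u^3 - 13*u^2 + 46*u - 48)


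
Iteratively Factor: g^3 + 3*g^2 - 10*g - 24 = (g - 3)*(g^2 + 6*g + 8) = (g - 3)*(g + 4)*(g + 2)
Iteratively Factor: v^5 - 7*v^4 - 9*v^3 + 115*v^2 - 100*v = (v + 4)*(v^4 - 11*v^3 + 35*v^2 - 25*v) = (v - 5)*(v + 4)*(v^3 - 6*v^2 + 5*v) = (v - 5)^2*(v + 4)*(v^2 - v) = (v - 5)^2*(v - 1)*(v + 4)*(v)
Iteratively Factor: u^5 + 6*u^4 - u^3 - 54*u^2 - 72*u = (u + 4)*(u^4 + 2*u^3 - 9*u^2 - 18*u) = (u + 3)*(u + 4)*(u^3 - u^2 - 6*u) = u*(u + 3)*(u + 4)*(u^2 - u - 6) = u*(u - 3)*(u + 3)*(u + 4)*(u + 2)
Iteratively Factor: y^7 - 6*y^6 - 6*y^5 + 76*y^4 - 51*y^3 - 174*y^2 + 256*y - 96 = (y - 4)*(y^6 - 2*y^5 - 14*y^4 + 20*y^3 + 29*y^2 - 58*y + 24) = (y - 4)*(y - 1)*(y^5 - y^4 - 15*y^3 + 5*y^2 + 34*y - 24) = (y - 4)*(y - 1)*(y + 3)*(y^4 - 4*y^3 - 3*y^2 + 14*y - 8) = (y - 4)^2*(y - 1)*(y + 3)*(y^3 - 3*y + 2) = (y - 4)^2*(y - 1)^2*(y + 3)*(y^2 + y - 2) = (y - 4)^2*(y - 1)^2*(y + 2)*(y + 3)*(y - 1)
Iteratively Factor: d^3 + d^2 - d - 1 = (d + 1)*(d^2 - 1) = (d + 1)^2*(d - 1)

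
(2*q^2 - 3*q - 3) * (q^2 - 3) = 2*q^4 - 3*q^3 - 9*q^2 + 9*q + 9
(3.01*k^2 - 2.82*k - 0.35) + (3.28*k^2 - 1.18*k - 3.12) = 6.29*k^2 - 4.0*k - 3.47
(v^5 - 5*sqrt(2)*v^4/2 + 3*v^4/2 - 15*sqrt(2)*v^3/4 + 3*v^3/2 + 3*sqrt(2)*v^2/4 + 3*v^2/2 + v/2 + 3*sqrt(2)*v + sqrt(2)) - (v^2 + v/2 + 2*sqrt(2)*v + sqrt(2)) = v^5 - 5*sqrt(2)*v^4/2 + 3*v^4/2 - 15*sqrt(2)*v^3/4 + 3*v^3/2 + v^2/2 + 3*sqrt(2)*v^2/4 + sqrt(2)*v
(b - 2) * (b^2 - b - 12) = b^3 - 3*b^2 - 10*b + 24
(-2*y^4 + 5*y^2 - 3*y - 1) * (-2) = 4*y^4 - 10*y^2 + 6*y + 2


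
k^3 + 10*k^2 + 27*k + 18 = (k + 1)*(k + 3)*(k + 6)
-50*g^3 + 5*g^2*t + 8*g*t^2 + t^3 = (-2*g + t)*(5*g + t)^2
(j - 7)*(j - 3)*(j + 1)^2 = j^4 - 8*j^3 + 2*j^2 + 32*j + 21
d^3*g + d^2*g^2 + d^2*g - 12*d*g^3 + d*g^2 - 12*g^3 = (d - 3*g)*(d + 4*g)*(d*g + g)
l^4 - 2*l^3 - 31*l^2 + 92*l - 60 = (l - 5)*(l - 2)*(l - 1)*(l + 6)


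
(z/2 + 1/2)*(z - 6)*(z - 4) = z^3/2 - 9*z^2/2 + 7*z + 12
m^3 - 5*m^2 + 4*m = m*(m - 4)*(m - 1)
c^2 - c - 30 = (c - 6)*(c + 5)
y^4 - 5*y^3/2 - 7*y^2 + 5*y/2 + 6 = (y - 4)*(y - 1)*(y + 1)*(y + 3/2)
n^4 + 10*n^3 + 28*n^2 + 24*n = n*(n + 2)^2*(n + 6)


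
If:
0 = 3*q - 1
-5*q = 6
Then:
No Solution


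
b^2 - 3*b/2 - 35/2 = (b - 5)*(b + 7/2)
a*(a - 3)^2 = a^3 - 6*a^2 + 9*a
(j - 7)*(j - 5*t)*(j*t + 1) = j^3*t - 5*j^2*t^2 - 7*j^2*t + j^2 + 35*j*t^2 - 5*j*t - 7*j + 35*t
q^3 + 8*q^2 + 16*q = q*(q + 4)^2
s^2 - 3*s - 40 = (s - 8)*(s + 5)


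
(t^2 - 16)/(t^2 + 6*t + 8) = (t - 4)/(t + 2)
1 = 1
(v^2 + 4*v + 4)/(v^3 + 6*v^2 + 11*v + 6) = (v + 2)/(v^2 + 4*v + 3)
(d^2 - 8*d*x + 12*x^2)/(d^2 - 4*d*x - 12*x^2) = (d - 2*x)/(d + 2*x)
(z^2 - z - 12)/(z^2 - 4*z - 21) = (z - 4)/(z - 7)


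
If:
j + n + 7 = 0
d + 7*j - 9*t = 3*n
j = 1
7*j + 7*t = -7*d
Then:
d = -4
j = 1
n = -8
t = 3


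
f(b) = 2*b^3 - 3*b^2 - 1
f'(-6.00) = 252.00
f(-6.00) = -541.00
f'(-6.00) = 252.00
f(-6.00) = -541.00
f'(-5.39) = 206.65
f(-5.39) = -401.34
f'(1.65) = 6.44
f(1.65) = -0.18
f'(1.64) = 6.30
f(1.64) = -0.25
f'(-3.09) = 75.83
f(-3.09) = -88.65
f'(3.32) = 46.21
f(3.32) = 39.12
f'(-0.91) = 10.43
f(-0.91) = -4.99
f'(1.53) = 4.87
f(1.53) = -0.86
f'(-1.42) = 20.62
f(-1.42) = -12.78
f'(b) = 6*b^2 - 6*b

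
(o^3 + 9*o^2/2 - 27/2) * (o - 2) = o^4 + 5*o^3/2 - 9*o^2 - 27*o/2 + 27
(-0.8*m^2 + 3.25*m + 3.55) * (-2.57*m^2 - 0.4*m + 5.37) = 2.056*m^4 - 8.0325*m^3 - 14.7195*m^2 + 16.0325*m + 19.0635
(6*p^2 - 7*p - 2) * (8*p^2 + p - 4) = 48*p^4 - 50*p^3 - 47*p^2 + 26*p + 8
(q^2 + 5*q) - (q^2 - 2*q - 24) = 7*q + 24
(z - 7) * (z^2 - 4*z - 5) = z^3 - 11*z^2 + 23*z + 35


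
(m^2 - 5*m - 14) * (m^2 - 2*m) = m^4 - 7*m^3 - 4*m^2 + 28*m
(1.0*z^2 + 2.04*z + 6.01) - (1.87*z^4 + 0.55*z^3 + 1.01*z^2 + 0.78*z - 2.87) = -1.87*z^4 - 0.55*z^3 - 0.01*z^2 + 1.26*z + 8.88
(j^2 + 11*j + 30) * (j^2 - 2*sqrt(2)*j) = j^4 - 2*sqrt(2)*j^3 + 11*j^3 - 22*sqrt(2)*j^2 + 30*j^2 - 60*sqrt(2)*j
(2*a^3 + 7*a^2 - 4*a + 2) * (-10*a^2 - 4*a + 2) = -20*a^5 - 78*a^4 + 16*a^3 + 10*a^2 - 16*a + 4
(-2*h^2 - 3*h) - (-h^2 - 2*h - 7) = -h^2 - h + 7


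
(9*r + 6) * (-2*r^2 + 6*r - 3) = -18*r^3 + 42*r^2 + 9*r - 18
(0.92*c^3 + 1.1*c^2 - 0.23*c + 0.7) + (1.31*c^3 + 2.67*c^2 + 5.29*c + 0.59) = 2.23*c^3 + 3.77*c^2 + 5.06*c + 1.29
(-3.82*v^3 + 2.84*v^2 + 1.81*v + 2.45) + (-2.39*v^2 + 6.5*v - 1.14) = -3.82*v^3 + 0.45*v^2 + 8.31*v + 1.31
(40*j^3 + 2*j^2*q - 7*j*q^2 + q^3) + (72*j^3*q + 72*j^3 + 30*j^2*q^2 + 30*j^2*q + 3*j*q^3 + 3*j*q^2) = 72*j^3*q + 112*j^3 + 30*j^2*q^2 + 32*j^2*q + 3*j*q^3 - 4*j*q^2 + q^3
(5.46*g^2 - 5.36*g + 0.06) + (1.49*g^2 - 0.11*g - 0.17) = 6.95*g^2 - 5.47*g - 0.11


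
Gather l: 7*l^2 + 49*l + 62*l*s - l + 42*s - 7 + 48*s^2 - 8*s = 7*l^2 + l*(62*s + 48) + 48*s^2 + 34*s - 7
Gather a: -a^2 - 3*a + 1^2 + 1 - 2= -a^2 - 3*a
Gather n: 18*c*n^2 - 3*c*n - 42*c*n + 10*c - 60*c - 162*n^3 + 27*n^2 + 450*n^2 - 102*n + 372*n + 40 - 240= -50*c - 162*n^3 + n^2*(18*c + 477) + n*(270 - 45*c) - 200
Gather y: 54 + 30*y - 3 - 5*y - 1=25*y + 50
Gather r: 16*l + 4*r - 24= 16*l + 4*r - 24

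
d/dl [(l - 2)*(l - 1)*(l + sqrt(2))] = 3*l^2 - 6*l + 2*sqrt(2)*l - 3*sqrt(2) + 2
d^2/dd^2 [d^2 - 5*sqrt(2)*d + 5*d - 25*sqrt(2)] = 2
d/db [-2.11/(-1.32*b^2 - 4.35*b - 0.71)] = (-5.5704*b - 9.1785)/(1.32*b^2 + 4.35*b + 0.71)^2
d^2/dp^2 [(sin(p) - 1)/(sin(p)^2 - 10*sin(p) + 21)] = (-sin(p)^5 - 6*sin(p)^4 + 98*sin(p)^3 - 200*sin(p)^2 - 297*sin(p) + 262)/(sin(p)^2 - 10*sin(p) + 21)^3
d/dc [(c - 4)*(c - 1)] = 2*c - 5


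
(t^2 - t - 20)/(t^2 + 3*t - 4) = (t - 5)/(t - 1)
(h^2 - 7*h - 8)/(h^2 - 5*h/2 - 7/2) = 2*(h - 8)/(2*h - 7)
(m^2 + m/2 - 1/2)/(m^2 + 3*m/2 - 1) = (m + 1)/(m + 2)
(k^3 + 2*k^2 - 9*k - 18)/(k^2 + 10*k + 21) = (k^2 - k - 6)/(k + 7)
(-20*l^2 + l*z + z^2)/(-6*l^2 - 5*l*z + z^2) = (20*l^2 - l*z - z^2)/(6*l^2 + 5*l*z - z^2)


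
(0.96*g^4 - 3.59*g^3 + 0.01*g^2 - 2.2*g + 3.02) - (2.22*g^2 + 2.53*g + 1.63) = 0.96*g^4 - 3.59*g^3 - 2.21*g^2 - 4.73*g + 1.39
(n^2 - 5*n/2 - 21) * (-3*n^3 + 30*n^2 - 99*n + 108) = -3*n^5 + 75*n^4/2 - 111*n^3 - 549*n^2/2 + 1809*n - 2268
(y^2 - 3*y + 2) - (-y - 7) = y^2 - 2*y + 9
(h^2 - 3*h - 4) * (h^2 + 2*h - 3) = h^4 - h^3 - 13*h^2 + h + 12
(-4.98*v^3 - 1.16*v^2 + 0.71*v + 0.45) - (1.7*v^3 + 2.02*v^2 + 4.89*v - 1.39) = -6.68*v^3 - 3.18*v^2 - 4.18*v + 1.84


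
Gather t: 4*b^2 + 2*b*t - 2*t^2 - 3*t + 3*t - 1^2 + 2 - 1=4*b^2 + 2*b*t - 2*t^2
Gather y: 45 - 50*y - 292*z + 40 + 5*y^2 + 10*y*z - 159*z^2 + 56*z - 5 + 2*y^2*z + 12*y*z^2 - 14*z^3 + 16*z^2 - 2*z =y^2*(2*z + 5) + y*(12*z^2 + 10*z - 50) - 14*z^3 - 143*z^2 - 238*z + 80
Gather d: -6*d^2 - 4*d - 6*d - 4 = -6*d^2 - 10*d - 4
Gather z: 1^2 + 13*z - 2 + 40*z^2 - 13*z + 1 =40*z^2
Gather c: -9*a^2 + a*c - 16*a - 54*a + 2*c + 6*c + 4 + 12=-9*a^2 - 70*a + c*(a + 8) + 16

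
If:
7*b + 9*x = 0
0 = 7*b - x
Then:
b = 0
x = 0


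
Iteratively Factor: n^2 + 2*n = (n + 2)*(n)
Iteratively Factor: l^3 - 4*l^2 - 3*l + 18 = (l - 3)*(l^2 - l - 6) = (l - 3)*(l + 2)*(l - 3)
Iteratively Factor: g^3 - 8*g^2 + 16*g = (g - 4)*(g^2 - 4*g) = g*(g - 4)*(g - 4)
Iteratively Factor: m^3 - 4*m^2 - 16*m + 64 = (m - 4)*(m^2 - 16) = (m - 4)^2*(m + 4)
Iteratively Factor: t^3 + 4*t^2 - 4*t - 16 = (t + 4)*(t^2 - 4) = (t + 2)*(t + 4)*(t - 2)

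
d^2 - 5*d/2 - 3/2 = (d - 3)*(d + 1/2)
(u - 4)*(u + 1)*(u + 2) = u^3 - u^2 - 10*u - 8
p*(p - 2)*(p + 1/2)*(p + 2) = p^4 + p^3/2 - 4*p^2 - 2*p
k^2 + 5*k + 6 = (k + 2)*(k + 3)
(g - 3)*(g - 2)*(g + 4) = g^3 - g^2 - 14*g + 24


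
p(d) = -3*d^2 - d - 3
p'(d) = -6*d - 1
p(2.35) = -21.92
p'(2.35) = -15.10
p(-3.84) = -43.40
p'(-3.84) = 22.04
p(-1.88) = -11.72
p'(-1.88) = 10.28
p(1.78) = -14.29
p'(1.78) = -11.68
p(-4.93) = -70.98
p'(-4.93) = 28.58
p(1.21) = -8.60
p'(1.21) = -8.26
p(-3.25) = -31.44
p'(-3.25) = 18.50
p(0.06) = -3.07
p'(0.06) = -1.36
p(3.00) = -33.00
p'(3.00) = -19.00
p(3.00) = -33.00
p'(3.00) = -19.00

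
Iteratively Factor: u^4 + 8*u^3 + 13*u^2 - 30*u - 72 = (u + 3)*(u^3 + 5*u^2 - 2*u - 24) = (u + 3)*(u + 4)*(u^2 + u - 6) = (u + 3)^2*(u + 4)*(u - 2)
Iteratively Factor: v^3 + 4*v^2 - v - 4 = (v + 4)*(v^2 - 1) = (v - 1)*(v + 4)*(v + 1)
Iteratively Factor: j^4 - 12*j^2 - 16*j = (j + 2)*(j^3 - 2*j^2 - 8*j) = j*(j + 2)*(j^2 - 2*j - 8) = j*(j - 4)*(j + 2)*(j + 2)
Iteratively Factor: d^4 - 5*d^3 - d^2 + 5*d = (d - 5)*(d^3 - d) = (d - 5)*(d - 1)*(d^2 + d) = d*(d - 5)*(d - 1)*(d + 1)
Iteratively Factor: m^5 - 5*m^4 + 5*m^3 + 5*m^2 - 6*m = (m - 2)*(m^4 - 3*m^3 - m^2 + 3*m) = m*(m - 2)*(m^3 - 3*m^2 - m + 3) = m*(m - 2)*(m + 1)*(m^2 - 4*m + 3) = m*(m - 2)*(m - 1)*(m + 1)*(m - 3)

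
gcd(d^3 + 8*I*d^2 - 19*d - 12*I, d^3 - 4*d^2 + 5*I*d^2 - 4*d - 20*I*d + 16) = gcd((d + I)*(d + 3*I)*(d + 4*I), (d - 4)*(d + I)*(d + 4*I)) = d^2 + 5*I*d - 4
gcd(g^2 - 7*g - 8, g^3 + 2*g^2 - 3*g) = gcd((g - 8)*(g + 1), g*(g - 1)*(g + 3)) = 1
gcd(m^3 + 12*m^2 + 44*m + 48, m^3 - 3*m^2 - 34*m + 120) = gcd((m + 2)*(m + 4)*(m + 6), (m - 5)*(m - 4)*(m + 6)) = m + 6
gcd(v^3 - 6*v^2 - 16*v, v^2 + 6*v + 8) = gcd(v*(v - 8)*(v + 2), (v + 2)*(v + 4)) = v + 2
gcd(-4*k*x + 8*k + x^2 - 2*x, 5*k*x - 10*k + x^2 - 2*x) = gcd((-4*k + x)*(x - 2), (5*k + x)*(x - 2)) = x - 2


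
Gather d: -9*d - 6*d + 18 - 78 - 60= -15*d - 120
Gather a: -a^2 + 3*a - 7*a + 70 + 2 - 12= -a^2 - 4*a + 60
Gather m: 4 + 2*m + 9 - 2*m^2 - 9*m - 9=-2*m^2 - 7*m + 4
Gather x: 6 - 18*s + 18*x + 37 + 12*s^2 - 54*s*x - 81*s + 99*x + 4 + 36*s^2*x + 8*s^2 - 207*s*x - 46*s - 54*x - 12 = 20*s^2 - 145*s + x*(36*s^2 - 261*s + 63) + 35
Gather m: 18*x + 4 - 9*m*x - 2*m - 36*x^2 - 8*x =m*(-9*x - 2) - 36*x^2 + 10*x + 4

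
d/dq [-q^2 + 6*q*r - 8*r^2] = -2*q + 6*r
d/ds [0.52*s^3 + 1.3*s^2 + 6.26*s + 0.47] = 1.56*s^2 + 2.6*s + 6.26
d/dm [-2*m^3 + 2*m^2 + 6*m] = -6*m^2 + 4*m + 6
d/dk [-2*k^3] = -6*k^2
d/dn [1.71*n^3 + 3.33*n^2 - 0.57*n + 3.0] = 5.13*n^2 + 6.66*n - 0.57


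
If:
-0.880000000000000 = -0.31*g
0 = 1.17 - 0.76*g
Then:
No Solution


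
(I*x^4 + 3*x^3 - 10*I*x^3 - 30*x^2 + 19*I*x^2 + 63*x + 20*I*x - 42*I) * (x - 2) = I*x^5 + 3*x^4 - 12*I*x^4 - 36*x^3 + 39*I*x^3 + 123*x^2 - 18*I*x^2 - 126*x - 82*I*x + 84*I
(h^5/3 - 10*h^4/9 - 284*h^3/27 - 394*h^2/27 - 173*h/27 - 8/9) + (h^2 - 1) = h^5/3 - 10*h^4/9 - 284*h^3/27 - 367*h^2/27 - 173*h/27 - 17/9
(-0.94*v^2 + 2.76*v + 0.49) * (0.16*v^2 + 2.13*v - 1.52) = -0.1504*v^4 - 1.5606*v^3 + 7.386*v^2 - 3.1515*v - 0.7448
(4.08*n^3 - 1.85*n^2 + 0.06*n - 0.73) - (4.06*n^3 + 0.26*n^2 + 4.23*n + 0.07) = 0.0200000000000005*n^3 - 2.11*n^2 - 4.17*n - 0.8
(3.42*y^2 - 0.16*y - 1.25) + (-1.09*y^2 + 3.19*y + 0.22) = 2.33*y^2 + 3.03*y - 1.03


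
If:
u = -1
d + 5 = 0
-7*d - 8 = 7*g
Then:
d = -5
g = 27/7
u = -1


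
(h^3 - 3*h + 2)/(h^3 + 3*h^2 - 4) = (h - 1)/(h + 2)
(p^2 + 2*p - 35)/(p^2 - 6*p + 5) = (p + 7)/(p - 1)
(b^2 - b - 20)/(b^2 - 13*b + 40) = (b + 4)/(b - 8)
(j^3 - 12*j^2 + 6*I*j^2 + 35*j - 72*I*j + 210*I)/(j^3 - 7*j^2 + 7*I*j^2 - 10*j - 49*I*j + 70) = (j^2 + j*(-5 + 6*I) - 30*I)/(j^2 + 7*I*j - 10)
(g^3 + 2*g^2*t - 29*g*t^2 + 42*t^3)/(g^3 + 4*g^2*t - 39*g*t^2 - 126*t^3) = (-g^2 + 5*g*t - 6*t^2)/(-g^2 + 3*g*t + 18*t^2)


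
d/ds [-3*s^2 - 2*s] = -6*s - 2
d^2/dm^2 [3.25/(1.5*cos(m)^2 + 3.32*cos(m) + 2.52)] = (-29.25*(1 - cos(m)^2)^2 - 48.555*cos(m)^3 - 1.3078*cos(m)^2 + 124.3008*cos(m) + 76.3256)/(1.5*cos(m)^2 + 3.32*cos(m) + 2.52)^3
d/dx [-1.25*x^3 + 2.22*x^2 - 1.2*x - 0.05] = -3.75*x^2 + 4.44*x - 1.2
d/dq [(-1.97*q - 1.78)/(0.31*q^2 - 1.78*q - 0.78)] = (0.6107*q^2 + 1.1036*q - 1.6318)/(0.0961*q^4 - 1.1036*q^3 + 2.6848*q^2 + 2.7768*q + 0.6084)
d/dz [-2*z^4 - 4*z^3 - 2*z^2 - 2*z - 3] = -8*z^3 - 12*z^2 - 4*z - 2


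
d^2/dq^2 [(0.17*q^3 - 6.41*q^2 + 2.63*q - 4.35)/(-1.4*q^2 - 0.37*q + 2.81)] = (-1.4210854715202e-14*q^4 - 18.334466*q^3 + 203.518134*q^2 - 56.612742*q + 131.17601)/(2.744*q^6 + 2.1756*q^5 - 15.94782*q^4 - 8.682827*q^3 + 32.009553*q^2 + 8.764671*q - 22.188041)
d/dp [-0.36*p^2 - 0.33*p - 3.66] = -0.72*p - 0.33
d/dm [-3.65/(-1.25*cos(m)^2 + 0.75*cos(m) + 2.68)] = (9.125*cos(m) - 2.7375)*sin(m)/(-1.25*cos(m)^2 + 0.75*cos(m) + 2.68)^2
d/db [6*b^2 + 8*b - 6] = 12*b + 8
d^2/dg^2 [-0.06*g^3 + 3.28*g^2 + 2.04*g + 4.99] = 6.56 - 0.36*g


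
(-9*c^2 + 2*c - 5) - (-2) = -9*c^2 + 2*c - 3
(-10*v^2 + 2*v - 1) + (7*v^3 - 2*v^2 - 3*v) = 7*v^3 - 12*v^2 - v - 1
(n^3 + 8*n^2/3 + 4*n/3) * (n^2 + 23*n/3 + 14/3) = n^5 + 31*n^4/3 + 238*n^3/9 + 68*n^2/3 + 56*n/9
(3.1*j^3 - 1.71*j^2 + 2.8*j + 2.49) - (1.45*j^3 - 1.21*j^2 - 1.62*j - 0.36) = 1.65*j^3 - 0.5*j^2 + 4.42*j + 2.85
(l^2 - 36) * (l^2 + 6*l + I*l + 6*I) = l^4 + 6*l^3 + I*l^3 - 36*l^2 + 6*I*l^2 - 216*l - 36*I*l - 216*I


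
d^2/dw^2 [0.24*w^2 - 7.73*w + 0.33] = 0.480000000000000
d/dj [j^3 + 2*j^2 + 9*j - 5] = 3*j^2 + 4*j + 9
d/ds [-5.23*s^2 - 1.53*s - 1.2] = -10.46*s - 1.53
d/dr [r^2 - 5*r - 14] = 2*r - 5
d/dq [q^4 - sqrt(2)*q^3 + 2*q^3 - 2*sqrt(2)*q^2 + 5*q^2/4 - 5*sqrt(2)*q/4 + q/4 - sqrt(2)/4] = 4*q^3 - 3*sqrt(2)*q^2 + 6*q^2 - 4*sqrt(2)*q + 5*q/2 - 5*sqrt(2)/4 + 1/4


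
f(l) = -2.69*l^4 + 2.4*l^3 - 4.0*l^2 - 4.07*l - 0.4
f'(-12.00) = 19722.01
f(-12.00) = -60454.60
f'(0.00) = -4.07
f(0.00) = -0.40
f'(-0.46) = 2.18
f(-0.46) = 0.27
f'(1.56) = -39.88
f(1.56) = -23.30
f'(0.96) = -14.63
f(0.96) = -8.15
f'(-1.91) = 112.45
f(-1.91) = -59.74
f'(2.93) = -236.35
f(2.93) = -184.55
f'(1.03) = -16.43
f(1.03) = -9.24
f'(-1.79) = 95.03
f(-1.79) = -47.31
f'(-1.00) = 21.89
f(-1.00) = -5.42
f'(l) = -10.76*l^3 + 7.2*l^2 - 8.0*l - 4.07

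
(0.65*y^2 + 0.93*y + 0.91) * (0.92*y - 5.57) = 0.598*y^3 - 2.7649*y^2 - 4.3429*y - 5.0687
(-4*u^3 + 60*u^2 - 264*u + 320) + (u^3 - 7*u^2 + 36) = -3*u^3 + 53*u^2 - 264*u + 356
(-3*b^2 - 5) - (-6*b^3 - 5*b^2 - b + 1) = 6*b^3 + 2*b^2 + b - 6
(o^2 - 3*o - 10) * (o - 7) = o^3 - 10*o^2 + 11*o + 70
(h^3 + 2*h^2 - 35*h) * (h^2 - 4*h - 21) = h^5 - 2*h^4 - 64*h^3 + 98*h^2 + 735*h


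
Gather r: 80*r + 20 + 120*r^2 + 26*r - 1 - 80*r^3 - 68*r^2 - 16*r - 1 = -80*r^3 + 52*r^2 + 90*r + 18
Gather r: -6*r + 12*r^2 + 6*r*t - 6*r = 12*r^2 + r*(6*t - 12)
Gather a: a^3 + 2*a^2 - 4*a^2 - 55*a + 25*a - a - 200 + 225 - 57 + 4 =a^3 - 2*a^2 - 31*a - 28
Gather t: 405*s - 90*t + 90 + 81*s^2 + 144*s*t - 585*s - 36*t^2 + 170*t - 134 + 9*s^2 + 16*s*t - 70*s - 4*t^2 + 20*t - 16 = 90*s^2 - 250*s - 40*t^2 + t*(160*s + 100) - 60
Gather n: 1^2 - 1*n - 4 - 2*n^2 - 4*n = -2*n^2 - 5*n - 3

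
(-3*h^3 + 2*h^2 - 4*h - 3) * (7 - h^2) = 3*h^5 - 2*h^4 - 17*h^3 + 17*h^2 - 28*h - 21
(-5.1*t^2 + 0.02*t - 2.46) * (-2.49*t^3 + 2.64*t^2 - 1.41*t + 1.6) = 12.699*t^5 - 13.5138*t^4 + 13.3692*t^3 - 14.6826*t^2 + 3.5006*t - 3.936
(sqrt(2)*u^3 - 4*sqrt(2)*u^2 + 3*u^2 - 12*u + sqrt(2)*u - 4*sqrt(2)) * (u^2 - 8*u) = sqrt(2)*u^5 - 12*sqrt(2)*u^4 + 3*u^4 - 36*u^3 + 33*sqrt(2)*u^3 - 12*sqrt(2)*u^2 + 96*u^2 + 32*sqrt(2)*u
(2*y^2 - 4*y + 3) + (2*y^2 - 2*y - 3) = 4*y^2 - 6*y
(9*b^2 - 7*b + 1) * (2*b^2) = 18*b^4 - 14*b^3 + 2*b^2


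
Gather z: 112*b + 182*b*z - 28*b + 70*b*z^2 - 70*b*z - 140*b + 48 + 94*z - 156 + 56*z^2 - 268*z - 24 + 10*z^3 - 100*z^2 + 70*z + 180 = -56*b + 10*z^3 + z^2*(70*b - 44) + z*(112*b - 104) + 48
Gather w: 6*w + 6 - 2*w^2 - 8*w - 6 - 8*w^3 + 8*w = -8*w^3 - 2*w^2 + 6*w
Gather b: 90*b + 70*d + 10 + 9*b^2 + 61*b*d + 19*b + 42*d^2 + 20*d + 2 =9*b^2 + b*(61*d + 109) + 42*d^2 + 90*d + 12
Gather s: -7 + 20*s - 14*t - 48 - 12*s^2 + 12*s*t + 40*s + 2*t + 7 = -12*s^2 + s*(12*t + 60) - 12*t - 48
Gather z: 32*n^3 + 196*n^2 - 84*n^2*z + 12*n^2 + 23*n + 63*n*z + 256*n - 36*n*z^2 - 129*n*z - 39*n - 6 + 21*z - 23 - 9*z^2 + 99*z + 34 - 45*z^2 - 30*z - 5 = 32*n^3 + 208*n^2 + 240*n + z^2*(-36*n - 54) + z*(-84*n^2 - 66*n + 90)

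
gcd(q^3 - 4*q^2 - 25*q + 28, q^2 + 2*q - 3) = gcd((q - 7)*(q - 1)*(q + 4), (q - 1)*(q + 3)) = q - 1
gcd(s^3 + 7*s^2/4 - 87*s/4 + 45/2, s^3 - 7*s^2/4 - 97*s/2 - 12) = s + 6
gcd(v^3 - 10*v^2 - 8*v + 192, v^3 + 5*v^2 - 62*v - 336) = v - 8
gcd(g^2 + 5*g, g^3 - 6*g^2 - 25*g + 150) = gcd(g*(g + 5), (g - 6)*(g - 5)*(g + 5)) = g + 5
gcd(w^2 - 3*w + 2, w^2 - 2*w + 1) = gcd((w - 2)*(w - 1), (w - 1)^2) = w - 1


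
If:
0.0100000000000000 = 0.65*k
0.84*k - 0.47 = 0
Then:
No Solution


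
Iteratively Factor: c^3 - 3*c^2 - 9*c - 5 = (c + 1)*(c^2 - 4*c - 5) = (c - 5)*(c + 1)*(c + 1)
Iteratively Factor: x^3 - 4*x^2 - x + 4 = (x - 4)*(x^2 - 1) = (x - 4)*(x + 1)*(x - 1)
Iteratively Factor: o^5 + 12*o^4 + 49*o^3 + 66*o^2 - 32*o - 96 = (o + 2)*(o^4 + 10*o^3 + 29*o^2 + 8*o - 48) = (o + 2)*(o + 4)*(o^3 + 6*o^2 + 5*o - 12) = (o + 2)*(o + 3)*(o + 4)*(o^2 + 3*o - 4) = (o + 2)*(o + 3)*(o + 4)^2*(o - 1)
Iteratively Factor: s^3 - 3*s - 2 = (s + 1)*(s^2 - s - 2) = (s - 2)*(s + 1)*(s + 1)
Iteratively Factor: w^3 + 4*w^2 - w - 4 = (w + 1)*(w^2 + 3*w - 4) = (w - 1)*(w + 1)*(w + 4)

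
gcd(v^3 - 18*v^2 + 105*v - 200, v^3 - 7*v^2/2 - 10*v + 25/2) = v - 5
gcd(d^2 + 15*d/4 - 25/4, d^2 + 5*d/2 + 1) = 1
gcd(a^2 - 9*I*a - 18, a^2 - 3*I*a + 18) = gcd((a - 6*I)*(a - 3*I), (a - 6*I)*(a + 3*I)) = a - 6*I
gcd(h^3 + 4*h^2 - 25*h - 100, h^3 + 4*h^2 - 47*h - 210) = h + 5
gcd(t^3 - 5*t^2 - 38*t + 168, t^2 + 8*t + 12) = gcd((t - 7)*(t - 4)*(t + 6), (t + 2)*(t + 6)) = t + 6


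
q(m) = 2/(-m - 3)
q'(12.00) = 0.01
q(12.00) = -0.13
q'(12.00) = 0.01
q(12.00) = -0.13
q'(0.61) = 0.15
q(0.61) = -0.55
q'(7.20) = 0.02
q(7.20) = -0.20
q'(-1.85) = 1.51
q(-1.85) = -1.74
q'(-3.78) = 3.29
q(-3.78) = 2.56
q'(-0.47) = 0.31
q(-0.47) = -0.79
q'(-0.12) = 0.24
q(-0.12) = -0.69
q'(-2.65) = 16.33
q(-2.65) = -5.71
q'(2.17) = 0.07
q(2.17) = -0.39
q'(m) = 2/(-m - 3)^2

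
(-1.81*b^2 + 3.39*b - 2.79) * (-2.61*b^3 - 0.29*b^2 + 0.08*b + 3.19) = 4.7241*b^5 - 8.323*b^4 + 6.154*b^3 - 4.6936*b^2 + 10.5909*b - 8.9001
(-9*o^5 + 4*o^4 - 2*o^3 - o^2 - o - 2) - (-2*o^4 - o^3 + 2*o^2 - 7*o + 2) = -9*o^5 + 6*o^4 - o^3 - 3*o^2 + 6*o - 4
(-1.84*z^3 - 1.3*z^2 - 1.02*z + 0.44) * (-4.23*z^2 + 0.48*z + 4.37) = 7.7832*z^5 + 4.6158*z^4 - 4.3502*z^3 - 8.0318*z^2 - 4.2462*z + 1.9228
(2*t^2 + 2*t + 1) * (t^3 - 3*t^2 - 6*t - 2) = 2*t^5 - 4*t^4 - 17*t^3 - 19*t^2 - 10*t - 2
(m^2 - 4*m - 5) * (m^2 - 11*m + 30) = m^4 - 15*m^3 + 69*m^2 - 65*m - 150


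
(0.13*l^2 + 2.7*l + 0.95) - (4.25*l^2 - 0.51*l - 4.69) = -4.12*l^2 + 3.21*l + 5.64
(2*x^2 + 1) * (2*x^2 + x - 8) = 4*x^4 + 2*x^3 - 14*x^2 + x - 8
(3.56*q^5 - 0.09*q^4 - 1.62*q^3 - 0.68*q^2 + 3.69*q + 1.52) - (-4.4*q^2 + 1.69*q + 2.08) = 3.56*q^5 - 0.09*q^4 - 1.62*q^3 + 3.72*q^2 + 2.0*q - 0.56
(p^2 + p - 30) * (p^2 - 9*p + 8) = p^4 - 8*p^3 - 31*p^2 + 278*p - 240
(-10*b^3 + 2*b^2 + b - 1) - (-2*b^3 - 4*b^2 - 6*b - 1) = -8*b^3 + 6*b^2 + 7*b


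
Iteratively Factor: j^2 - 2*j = (j - 2)*(j)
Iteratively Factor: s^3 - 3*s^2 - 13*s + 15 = (s - 1)*(s^2 - 2*s - 15) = (s - 5)*(s - 1)*(s + 3)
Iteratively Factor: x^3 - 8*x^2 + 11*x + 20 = (x - 4)*(x^2 - 4*x - 5) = (x - 4)*(x + 1)*(x - 5)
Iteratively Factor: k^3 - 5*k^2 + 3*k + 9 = (k - 3)*(k^2 - 2*k - 3) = (k - 3)^2*(k + 1)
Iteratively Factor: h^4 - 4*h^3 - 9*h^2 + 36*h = (h - 3)*(h^3 - h^2 - 12*h) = (h - 4)*(h - 3)*(h^2 + 3*h) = (h - 4)*(h - 3)*(h + 3)*(h)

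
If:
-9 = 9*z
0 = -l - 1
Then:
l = -1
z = -1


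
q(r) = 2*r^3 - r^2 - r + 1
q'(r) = 6*r^2 - 2*r - 1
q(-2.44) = -31.57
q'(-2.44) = 39.60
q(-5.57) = -370.07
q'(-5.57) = 196.29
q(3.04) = 44.91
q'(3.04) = 48.37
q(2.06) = 12.18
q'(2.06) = 20.34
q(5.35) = 273.29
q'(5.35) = 160.04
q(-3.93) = -131.91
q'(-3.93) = 99.53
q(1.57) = 4.70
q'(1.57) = 10.65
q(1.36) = 2.82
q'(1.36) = 7.38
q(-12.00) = -3587.00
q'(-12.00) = 887.00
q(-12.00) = -3587.00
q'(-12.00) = 887.00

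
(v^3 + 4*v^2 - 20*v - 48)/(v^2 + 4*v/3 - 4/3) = 3*(v^2 + 2*v - 24)/(3*v - 2)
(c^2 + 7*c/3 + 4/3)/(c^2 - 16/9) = 3*(c + 1)/(3*c - 4)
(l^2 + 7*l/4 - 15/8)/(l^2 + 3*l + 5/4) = (4*l - 3)/(2*(2*l + 1))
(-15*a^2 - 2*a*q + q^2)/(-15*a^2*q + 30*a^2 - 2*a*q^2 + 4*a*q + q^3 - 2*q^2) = 1/(q - 2)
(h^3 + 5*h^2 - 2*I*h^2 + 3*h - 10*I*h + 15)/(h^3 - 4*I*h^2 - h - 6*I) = (h + 5)/(h - 2*I)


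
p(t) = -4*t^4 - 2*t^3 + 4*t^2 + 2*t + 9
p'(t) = -16*t^3 - 6*t^2 + 8*t + 2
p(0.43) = 10.30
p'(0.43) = 3.06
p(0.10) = 9.24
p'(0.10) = 2.72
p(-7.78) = -13477.37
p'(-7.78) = 7111.16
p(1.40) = -1.21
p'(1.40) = -42.46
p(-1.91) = -19.53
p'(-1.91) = 76.32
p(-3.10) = -268.59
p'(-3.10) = 396.20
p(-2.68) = -135.48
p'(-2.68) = 245.45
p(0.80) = 10.50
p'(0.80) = -3.63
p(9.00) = -27351.00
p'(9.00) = -12076.00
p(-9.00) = -24471.00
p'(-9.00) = 11108.00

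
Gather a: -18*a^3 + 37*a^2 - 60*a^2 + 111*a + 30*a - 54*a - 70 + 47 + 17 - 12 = -18*a^3 - 23*a^2 + 87*a - 18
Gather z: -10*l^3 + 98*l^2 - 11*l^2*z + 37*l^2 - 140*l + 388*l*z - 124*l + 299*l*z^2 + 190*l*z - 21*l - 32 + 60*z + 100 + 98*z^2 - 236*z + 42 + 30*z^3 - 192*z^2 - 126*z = -10*l^3 + 135*l^2 - 285*l + 30*z^3 + z^2*(299*l - 94) + z*(-11*l^2 + 578*l - 302) + 110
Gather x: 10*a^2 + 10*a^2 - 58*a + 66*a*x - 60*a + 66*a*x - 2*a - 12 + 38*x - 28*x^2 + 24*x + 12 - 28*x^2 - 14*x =20*a^2 - 120*a - 56*x^2 + x*(132*a + 48)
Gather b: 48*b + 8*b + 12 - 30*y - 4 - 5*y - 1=56*b - 35*y + 7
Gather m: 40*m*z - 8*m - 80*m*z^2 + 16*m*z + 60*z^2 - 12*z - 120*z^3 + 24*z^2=m*(-80*z^2 + 56*z - 8) - 120*z^3 + 84*z^2 - 12*z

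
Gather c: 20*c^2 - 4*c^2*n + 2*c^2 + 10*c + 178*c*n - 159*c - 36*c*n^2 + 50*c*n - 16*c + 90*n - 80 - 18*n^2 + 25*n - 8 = c^2*(22 - 4*n) + c*(-36*n^2 + 228*n - 165) - 18*n^2 + 115*n - 88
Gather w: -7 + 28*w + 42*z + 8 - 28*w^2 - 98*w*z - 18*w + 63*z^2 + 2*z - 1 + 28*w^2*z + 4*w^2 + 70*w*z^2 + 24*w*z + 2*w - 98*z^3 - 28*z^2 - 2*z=w^2*(28*z - 24) + w*(70*z^2 - 74*z + 12) - 98*z^3 + 35*z^2 + 42*z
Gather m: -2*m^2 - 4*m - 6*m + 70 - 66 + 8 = -2*m^2 - 10*m + 12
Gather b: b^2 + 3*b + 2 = b^2 + 3*b + 2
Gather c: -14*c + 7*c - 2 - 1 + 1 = -7*c - 2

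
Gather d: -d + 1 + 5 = 6 - d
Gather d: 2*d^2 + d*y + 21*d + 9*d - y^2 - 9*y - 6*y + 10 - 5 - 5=2*d^2 + d*(y + 30) - y^2 - 15*y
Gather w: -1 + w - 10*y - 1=w - 10*y - 2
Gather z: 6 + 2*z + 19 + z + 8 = 3*z + 33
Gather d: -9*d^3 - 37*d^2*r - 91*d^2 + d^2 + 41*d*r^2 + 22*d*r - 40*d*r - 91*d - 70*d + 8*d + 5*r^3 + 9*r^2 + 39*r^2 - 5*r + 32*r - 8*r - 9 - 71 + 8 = -9*d^3 + d^2*(-37*r - 90) + d*(41*r^2 - 18*r - 153) + 5*r^3 + 48*r^2 + 19*r - 72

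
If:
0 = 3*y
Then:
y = 0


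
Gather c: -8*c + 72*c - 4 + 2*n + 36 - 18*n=64*c - 16*n + 32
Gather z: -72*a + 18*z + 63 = -72*a + 18*z + 63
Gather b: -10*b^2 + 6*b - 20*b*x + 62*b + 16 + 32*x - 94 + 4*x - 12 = -10*b^2 + b*(68 - 20*x) + 36*x - 90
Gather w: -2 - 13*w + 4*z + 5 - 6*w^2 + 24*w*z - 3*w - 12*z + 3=-6*w^2 + w*(24*z - 16) - 8*z + 6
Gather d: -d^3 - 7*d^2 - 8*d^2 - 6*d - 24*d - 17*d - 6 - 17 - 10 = -d^3 - 15*d^2 - 47*d - 33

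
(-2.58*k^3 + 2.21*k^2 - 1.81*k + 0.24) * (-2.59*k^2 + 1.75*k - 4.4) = 6.6822*k^5 - 10.2389*k^4 + 19.9074*k^3 - 13.5131*k^2 + 8.384*k - 1.056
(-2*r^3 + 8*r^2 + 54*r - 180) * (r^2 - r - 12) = -2*r^5 + 10*r^4 + 70*r^3 - 330*r^2 - 468*r + 2160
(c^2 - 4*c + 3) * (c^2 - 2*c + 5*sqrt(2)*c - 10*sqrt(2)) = c^4 - 6*c^3 + 5*sqrt(2)*c^3 - 30*sqrt(2)*c^2 + 11*c^2 - 6*c + 55*sqrt(2)*c - 30*sqrt(2)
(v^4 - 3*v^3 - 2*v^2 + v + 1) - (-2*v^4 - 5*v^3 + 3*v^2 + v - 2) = 3*v^4 + 2*v^3 - 5*v^2 + 3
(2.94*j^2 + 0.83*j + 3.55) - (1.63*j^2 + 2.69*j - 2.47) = 1.31*j^2 - 1.86*j + 6.02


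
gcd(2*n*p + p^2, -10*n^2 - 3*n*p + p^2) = 2*n + p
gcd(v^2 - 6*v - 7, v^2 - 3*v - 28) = v - 7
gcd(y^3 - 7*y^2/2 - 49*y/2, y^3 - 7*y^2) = y^2 - 7*y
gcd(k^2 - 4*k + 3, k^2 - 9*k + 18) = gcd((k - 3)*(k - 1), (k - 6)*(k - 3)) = k - 3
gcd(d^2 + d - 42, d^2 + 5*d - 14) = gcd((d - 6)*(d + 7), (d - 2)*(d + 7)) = d + 7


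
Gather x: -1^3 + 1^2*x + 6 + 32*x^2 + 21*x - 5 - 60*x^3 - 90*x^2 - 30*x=-60*x^3 - 58*x^2 - 8*x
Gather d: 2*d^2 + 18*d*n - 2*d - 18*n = 2*d^2 + d*(18*n - 2) - 18*n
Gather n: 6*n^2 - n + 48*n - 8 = 6*n^2 + 47*n - 8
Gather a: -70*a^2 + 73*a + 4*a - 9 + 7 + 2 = -70*a^2 + 77*a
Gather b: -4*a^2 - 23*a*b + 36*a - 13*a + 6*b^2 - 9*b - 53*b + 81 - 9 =-4*a^2 + 23*a + 6*b^2 + b*(-23*a - 62) + 72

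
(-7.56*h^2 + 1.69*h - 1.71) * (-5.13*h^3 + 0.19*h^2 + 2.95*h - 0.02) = 38.7828*h^5 - 10.1061*h^4 - 13.2086*h^3 + 4.8118*h^2 - 5.0783*h + 0.0342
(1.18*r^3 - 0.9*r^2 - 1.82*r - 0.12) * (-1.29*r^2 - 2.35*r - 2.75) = -1.5222*r^5 - 1.612*r^4 + 1.2178*r^3 + 6.9068*r^2 + 5.287*r + 0.33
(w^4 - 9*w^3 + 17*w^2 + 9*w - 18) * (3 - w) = -w^5 + 12*w^4 - 44*w^3 + 42*w^2 + 45*w - 54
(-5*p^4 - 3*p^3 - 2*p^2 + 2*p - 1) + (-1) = -5*p^4 - 3*p^3 - 2*p^2 + 2*p - 2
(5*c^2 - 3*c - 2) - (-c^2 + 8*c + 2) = 6*c^2 - 11*c - 4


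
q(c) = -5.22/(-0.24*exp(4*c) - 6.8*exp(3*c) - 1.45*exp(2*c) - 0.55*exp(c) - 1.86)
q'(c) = -5.22*(0.96*exp(4*c) + 20.4*exp(3*c) + 2.9*exp(2*c) + 0.55*exp(c))/(-0.24*exp(4*c) - 6.8*exp(3*c) - 1.45*exp(2*c) - 0.55*exp(c) - 1.86)^2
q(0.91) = 0.04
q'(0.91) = -0.12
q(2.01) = 0.00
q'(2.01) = -0.00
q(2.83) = 0.00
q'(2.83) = -0.00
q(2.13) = 0.00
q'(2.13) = -0.00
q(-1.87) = 2.60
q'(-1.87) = -0.30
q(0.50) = 0.13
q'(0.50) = -0.37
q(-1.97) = 2.63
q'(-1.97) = -0.25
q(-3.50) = 2.78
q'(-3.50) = -0.03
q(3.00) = 0.00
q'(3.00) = 0.00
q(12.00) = 0.00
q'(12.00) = 0.00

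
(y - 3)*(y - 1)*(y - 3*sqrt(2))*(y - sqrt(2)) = y^4 - 4*sqrt(2)*y^3 - 4*y^3 + 9*y^2 + 16*sqrt(2)*y^2 - 24*y - 12*sqrt(2)*y + 18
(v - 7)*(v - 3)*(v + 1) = v^3 - 9*v^2 + 11*v + 21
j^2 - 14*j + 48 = (j - 8)*(j - 6)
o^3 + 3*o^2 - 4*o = o*(o - 1)*(o + 4)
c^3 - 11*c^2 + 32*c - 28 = (c - 7)*(c - 2)^2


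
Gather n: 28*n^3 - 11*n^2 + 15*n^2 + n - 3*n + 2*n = 28*n^3 + 4*n^2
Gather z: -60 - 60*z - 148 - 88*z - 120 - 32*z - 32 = -180*z - 360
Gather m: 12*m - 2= 12*m - 2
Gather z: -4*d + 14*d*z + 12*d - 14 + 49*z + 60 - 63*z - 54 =8*d + z*(14*d - 14) - 8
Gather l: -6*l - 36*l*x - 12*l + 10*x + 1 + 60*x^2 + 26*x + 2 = l*(-36*x - 18) + 60*x^2 + 36*x + 3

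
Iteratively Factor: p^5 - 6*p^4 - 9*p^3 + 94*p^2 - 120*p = (p - 3)*(p^4 - 3*p^3 - 18*p^2 + 40*p) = p*(p - 3)*(p^3 - 3*p^2 - 18*p + 40) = p*(p - 3)*(p + 4)*(p^2 - 7*p + 10) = p*(p - 3)*(p - 2)*(p + 4)*(p - 5)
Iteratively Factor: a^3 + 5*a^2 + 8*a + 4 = (a + 2)*(a^2 + 3*a + 2) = (a + 2)^2*(a + 1)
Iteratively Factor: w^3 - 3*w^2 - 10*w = (w + 2)*(w^2 - 5*w) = w*(w + 2)*(w - 5)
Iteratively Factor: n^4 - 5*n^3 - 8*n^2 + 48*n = (n + 3)*(n^3 - 8*n^2 + 16*n) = (n - 4)*(n + 3)*(n^2 - 4*n) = (n - 4)^2*(n + 3)*(n)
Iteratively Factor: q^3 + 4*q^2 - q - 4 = (q + 1)*(q^2 + 3*q - 4) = (q + 1)*(q + 4)*(q - 1)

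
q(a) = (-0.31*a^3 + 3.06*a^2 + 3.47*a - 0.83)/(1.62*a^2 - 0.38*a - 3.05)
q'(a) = (0.38 - 3.24*a)*(-0.31*a^3 + 3.06*a^2 + 3.47*a - 0.83)/(1.62*a^2 - 0.38*a - 3.05)^2 + (-0.93*a^2 + 6.12*a + 3.47)/(1.62*a^2 - 0.38*a - 3.05) = (-0.5022*a^4 + 0.2356*a^3 - 3.9477*a^2 - 15.9768*a - 10.8989)/(2.6244*a^4 - 1.2312*a^3 - 9.7376*a^2 + 2.318*a + 9.3025)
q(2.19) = 4.68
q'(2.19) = -4.89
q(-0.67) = 0.82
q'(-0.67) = -0.50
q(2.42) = 3.82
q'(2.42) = -2.84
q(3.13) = 2.62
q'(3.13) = -1.04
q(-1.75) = 1.60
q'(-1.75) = -0.15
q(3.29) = 2.47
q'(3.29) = -0.89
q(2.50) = 3.61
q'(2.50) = -2.44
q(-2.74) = 1.87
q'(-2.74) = -0.29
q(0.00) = 0.27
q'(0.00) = -1.17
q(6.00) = 1.19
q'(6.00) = -0.30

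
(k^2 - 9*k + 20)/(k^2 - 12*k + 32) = (k - 5)/(k - 8)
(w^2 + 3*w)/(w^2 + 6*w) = (w + 3)/(w + 6)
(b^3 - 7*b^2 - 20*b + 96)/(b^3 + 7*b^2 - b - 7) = (b^3 - 7*b^2 - 20*b + 96)/(b^3 + 7*b^2 - b - 7)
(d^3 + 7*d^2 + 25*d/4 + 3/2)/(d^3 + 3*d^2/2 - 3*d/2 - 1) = (d^2 + 13*d/2 + 3)/(d^2 + d - 2)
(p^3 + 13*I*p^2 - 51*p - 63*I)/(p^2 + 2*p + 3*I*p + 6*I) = (p^2 + 10*I*p - 21)/(p + 2)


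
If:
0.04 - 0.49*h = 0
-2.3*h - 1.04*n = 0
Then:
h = 0.08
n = -0.18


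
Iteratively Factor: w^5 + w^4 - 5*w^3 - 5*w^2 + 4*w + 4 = (w + 1)*(w^4 - 5*w^2 + 4) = (w - 2)*(w + 1)*(w^3 + 2*w^2 - w - 2) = (w - 2)*(w + 1)*(w + 2)*(w^2 - 1) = (w - 2)*(w - 1)*(w + 1)*(w + 2)*(w + 1)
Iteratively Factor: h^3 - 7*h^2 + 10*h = (h - 5)*(h^2 - 2*h) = (h - 5)*(h - 2)*(h)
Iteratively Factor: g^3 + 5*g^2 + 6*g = (g + 2)*(g^2 + 3*g) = g*(g + 2)*(g + 3)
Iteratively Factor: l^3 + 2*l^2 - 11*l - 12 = (l + 4)*(l^2 - 2*l - 3) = (l - 3)*(l + 4)*(l + 1)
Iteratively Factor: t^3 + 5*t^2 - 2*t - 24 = (t - 2)*(t^2 + 7*t + 12) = (t - 2)*(t + 3)*(t + 4)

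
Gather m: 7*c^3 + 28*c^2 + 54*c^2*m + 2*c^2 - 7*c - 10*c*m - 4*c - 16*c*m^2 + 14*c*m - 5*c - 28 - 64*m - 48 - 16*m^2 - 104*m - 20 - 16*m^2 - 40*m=7*c^3 + 30*c^2 - 16*c + m^2*(-16*c - 32) + m*(54*c^2 + 4*c - 208) - 96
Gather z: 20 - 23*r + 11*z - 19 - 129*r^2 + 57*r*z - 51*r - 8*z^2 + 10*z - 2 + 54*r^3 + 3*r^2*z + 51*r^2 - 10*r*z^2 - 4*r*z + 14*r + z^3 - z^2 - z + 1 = 54*r^3 - 78*r^2 - 60*r + z^3 + z^2*(-10*r - 9) + z*(3*r^2 + 53*r + 20)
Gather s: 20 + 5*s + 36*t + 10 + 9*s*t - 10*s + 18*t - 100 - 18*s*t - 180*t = s*(-9*t - 5) - 126*t - 70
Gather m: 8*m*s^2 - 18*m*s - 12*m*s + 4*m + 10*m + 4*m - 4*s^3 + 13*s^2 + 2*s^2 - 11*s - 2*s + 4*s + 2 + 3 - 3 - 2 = m*(8*s^2 - 30*s + 18) - 4*s^3 + 15*s^2 - 9*s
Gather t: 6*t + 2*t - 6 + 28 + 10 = 8*t + 32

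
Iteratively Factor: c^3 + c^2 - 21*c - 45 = (c - 5)*(c^2 + 6*c + 9) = (c - 5)*(c + 3)*(c + 3)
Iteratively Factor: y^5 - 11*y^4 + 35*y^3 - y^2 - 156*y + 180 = (y - 5)*(y^4 - 6*y^3 + 5*y^2 + 24*y - 36) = (y - 5)*(y - 3)*(y^3 - 3*y^2 - 4*y + 12) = (y - 5)*(y - 3)*(y + 2)*(y^2 - 5*y + 6) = (y - 5)*(y - 3)*(y - 2)*(y + 2)*(y - 3)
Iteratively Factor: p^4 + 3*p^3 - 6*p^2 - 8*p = (p + 4)*(p^3 - p^2 - 2*p) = (p - 2)*(p + 4)*(p^2 + p) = (p - 2)*(p + 1)*(p + 4)*(p)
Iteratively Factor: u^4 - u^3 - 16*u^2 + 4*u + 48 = (u - 4)*(u^3 + 3*u^2 - 4*u - 12) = (u - 4)*(u - 2)*(u^2 + 5*u + 6) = (u - 4)*(u - 2)*(u + 2)*(u + 3)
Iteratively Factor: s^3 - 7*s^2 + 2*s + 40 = (s + 2)*(s^2 - 9*s + 20) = (s - 5)*(s + 2)*(s - 4)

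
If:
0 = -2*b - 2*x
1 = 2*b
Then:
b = 1/2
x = -1/2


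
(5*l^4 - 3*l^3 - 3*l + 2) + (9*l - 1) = 5*l^4 - 3*l^3 + 6*l + 1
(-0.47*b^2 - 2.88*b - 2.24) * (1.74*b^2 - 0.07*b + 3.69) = -0.8178*b^4 - 4.9783*b^3 - 5.4303*b^2 - 10.4704*b - 8.2656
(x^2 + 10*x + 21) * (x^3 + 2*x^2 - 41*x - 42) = x^5 + 12*x^4 - 410*x^2 - 1281*x - 882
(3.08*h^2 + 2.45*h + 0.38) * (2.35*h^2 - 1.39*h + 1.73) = 7.238*h^4 + 1.4763*h^3 + 2.8159*h^2 + 3.7103*h + 0.6574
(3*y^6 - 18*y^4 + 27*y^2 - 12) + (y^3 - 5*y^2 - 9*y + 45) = 3*y^6 - 18*y^4 + y^3 + 22*y^2 - 9*y + 33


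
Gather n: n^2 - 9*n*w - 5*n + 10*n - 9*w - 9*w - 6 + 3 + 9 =n^2 + n*(5 - 9*w) - 18*w + 6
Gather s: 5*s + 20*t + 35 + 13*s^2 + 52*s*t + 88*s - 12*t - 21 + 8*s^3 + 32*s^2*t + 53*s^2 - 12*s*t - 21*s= 8*s^3 + s^2*(32*t + 66) + s*(40*t + 72) + 8*t + 14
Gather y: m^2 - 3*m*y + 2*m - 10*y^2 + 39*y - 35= m^2 + 2*m - 10*y^2 + y*(39 - 3*m) - 35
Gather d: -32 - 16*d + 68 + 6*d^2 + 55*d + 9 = 6*d^2 + 39*d + 45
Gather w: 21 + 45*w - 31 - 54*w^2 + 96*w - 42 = -54*w^2 + 141*w - 52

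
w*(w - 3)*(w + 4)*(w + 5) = w^4 + 6*w^3 - 7*w^2 - 60*w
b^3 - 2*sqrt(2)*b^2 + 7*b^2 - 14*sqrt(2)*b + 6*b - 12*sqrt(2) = (b + 1)*(b + 6)*(b - 2*sqrt(2))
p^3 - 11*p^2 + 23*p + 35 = (p - 7)*(p - 5)*(p + 1)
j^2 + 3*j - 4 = (j - 1)*(j + 4)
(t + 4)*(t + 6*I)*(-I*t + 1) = -I*t^3 + 7*t^2 - 4*I*t^2 + 28*t + 6*I*t + 24*I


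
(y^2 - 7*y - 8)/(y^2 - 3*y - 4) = (y - 8)/(y - 4)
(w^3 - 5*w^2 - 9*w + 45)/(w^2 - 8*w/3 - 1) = 3*(w^2 - 2*w - 15)/(3*w + 1)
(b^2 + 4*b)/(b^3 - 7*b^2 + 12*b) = (b + 4)/(b^2 - 7*b + 12)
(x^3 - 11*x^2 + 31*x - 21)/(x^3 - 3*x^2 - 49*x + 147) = (x - 1)/(x + 7)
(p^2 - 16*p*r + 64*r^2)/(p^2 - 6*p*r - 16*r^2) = (p - 8*r)/(p + 2*r)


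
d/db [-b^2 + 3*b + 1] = 3 - 2*b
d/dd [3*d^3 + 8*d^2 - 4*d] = 9*d^2 + 16*d - 4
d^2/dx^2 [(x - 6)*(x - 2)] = 2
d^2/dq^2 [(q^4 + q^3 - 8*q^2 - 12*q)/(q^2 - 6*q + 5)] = 2*(q^6 - 18*q^5 + 123*q^4 - 269*q^3 + 180*q^2 + 255*q - 560)/(q^6 - 18*q^5 + 123*q^4 - 396*q^3 + 615*q^2 - 450*q + 125)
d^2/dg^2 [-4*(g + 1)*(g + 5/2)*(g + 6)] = -24*g - 76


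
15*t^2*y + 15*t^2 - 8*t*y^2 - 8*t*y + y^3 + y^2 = (-5*t + y)*(-3*t + y)*(y + 1)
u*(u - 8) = u^2 - 8*u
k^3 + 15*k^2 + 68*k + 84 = (k + 2)*(k + 6)*(k + 7)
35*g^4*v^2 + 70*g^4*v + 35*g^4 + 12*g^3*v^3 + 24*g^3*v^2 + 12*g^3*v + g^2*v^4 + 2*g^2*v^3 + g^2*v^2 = (5*g + v)*(7*g + v)*(g*v + g)^2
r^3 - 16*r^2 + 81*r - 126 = (r - 7)*(r - 6)*(r - 3)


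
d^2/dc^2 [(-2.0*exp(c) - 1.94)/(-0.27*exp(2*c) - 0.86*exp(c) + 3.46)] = (0.1458*exp(4*c) + 0.101303999999999*exp(3*c) + 12.561804*exp(2*c) + 14.635416*exp(c) + 29.715864)*exp(c)/(0.019683*exp(6*c) + 0.188082*exp(5*c) - 0.157626*exp(4*c) - 4.184416*exp(3*c) + 2.019948*exp(2*c) + 30.886728*exp(c) - 41.421736)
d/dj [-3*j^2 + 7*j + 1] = 7 - 6*j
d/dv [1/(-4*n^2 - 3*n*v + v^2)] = (3*n - 2*v)/(4*n^2 + 3*n*v - v^2)^2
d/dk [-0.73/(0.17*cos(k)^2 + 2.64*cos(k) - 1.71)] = -(0.2482*cos(k) + 1.9272)*sin(k)/(0.17*cos(k)^2 + 2.64*cos(k) - 1.71)^2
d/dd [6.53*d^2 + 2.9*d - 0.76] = 13.06*d + 2.9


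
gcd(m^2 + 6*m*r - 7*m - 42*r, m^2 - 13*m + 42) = m - 7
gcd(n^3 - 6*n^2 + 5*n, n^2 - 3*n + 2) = n - 1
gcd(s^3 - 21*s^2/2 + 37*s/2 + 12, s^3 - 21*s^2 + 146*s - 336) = s - 8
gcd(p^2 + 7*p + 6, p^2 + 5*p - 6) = p + 6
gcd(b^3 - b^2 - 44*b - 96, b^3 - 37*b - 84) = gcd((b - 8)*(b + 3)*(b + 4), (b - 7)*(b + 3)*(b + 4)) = b^2 + 7*b + 12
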